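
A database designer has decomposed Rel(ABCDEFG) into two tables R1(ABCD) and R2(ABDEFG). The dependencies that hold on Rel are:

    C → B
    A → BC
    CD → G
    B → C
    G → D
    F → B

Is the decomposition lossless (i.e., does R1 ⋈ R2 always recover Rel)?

Common attributes: R1 ∩ R2 = {ABD}.
Closure of {ABD}: A → BC applies, adding C; CD → G applies, adding G. So (ABD)⁺ = {ABCDG}.
This closure contains every attribute of R1, so R1 ∩ R2 → R1. The join is lossless.

Yes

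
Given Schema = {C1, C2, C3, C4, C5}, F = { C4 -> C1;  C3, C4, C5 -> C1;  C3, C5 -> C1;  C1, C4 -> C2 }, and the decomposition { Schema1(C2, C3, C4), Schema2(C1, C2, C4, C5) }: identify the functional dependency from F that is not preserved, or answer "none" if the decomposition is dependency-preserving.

Check C3, C5 → C1: no single fragment contains all of {C1, C3, C5}, and the restricted closure of {C3, C5} across the fragments never reaches {C1}.
C4 → C1 is preserved.
C3, C4, C5 → C1 is preserved.
C1, C4 → C2 is preserved.

C3, C5 -> C1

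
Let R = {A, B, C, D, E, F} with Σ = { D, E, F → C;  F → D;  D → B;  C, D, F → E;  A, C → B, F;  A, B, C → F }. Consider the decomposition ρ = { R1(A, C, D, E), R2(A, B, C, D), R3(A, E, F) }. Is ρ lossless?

Chase test. Columns are A, B, C, D, E, F; row i has aⱼ where attribute j ∈ Ri, else bᵢⱼ.
Initial tableau (one row per fragment):
  row 1: a1 b12 a3 a4 a5 b16
  row 2: a1 a2 a3 a4 b25 b26
  row 3: a1 b32 b33 b34 a5 a6
Rows 1 and 2 agree on D; apply D→B and equate their B entries.
Rows 1 and 2 agree on A, C; apply A, C→B, F and equate their B, F entries.
Rows 1 and 2 agree on C, D, F; apply C, D, F→E and equate their E entries.
No row becomes fully distinguished — the join is lossy.

No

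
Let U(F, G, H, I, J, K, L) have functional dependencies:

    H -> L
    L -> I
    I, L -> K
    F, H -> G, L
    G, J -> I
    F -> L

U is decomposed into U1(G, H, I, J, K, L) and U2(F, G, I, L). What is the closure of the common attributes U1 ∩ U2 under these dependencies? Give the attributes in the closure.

G, I, K, L

U1 ∩ U2 = {G, I, L}.
I, L → K applies, adding K
Closure: {G, I, K, L}.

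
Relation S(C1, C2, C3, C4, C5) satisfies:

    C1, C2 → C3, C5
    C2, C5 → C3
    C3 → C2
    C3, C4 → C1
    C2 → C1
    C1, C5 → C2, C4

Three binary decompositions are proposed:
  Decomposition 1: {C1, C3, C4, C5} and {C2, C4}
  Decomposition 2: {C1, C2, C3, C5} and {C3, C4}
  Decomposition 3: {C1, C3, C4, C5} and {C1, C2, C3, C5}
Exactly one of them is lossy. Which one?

Decomposition 1: common = {C4}, closure = {C4} → lossy.
Decomposition 2: common = {C3}, closure = {C1, C2, C3, C4, C5} → lossless.
Decomposition 3: common = {C1, C3, C5}, closure = {C1, C2, C3, C4, C5} → lossless.

Decomposition 1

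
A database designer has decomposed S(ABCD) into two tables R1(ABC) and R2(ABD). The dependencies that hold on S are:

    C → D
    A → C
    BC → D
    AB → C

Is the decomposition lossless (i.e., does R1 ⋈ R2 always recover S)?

Common attributes: R1 ∩ R2 = {AB}.
Closure of {AB}: A → C applies, adding C; BC → D applies, adding D. So (AB)⁺ = {ABCD}.
This closure contains every attribute of R1, so R1 ∩ R2 → R1. The join is lossless.

Yes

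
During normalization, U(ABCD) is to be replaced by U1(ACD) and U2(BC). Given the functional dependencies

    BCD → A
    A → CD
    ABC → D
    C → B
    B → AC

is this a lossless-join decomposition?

Yes

Common attributes: U1 ∩ U2 = {C}.
Closure of {C}: C → B applies, adding B; B → AC applies, adding A; A → CD applies, adding D. So (C)⁺ = {ABCD}.
This closure contains every attribute of U1, so U1 ∩ U2 → U1. The join is lossless.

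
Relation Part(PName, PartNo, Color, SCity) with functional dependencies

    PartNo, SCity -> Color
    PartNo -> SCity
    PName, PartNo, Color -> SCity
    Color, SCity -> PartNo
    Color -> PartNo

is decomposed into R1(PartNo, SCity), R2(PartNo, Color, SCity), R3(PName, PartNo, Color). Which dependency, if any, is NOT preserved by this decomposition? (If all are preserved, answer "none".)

PartNo, SCity → Color lies within R2.
PartNo → SCity lies within R1.
PName, PartNo, Color → SCity: restricted closure across fragments reaches SCity.
Color, SCity → PartNo lies within R2.
Color → PartNo lies within R2.
Every dependency is enforceable on the fragments, so the decomposition is dependency-preserving.

none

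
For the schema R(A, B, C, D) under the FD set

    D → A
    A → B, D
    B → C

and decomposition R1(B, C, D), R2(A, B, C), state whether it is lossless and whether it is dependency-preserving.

lossy and not dependency-preserving

Lossless test: (B, C)⁺ = {B, C}, which is a superkey of neither fragment — lossy.
Dependency preservation: the restricted closure of {D} across the fragments never reaches {A}, so D → A cannot be enforced without a join — not preserved.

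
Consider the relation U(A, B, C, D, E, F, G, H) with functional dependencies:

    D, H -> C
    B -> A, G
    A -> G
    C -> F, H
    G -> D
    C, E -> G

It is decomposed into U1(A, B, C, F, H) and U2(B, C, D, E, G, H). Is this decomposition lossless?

Common attributes: U1 ∩ U2 = {B, C, H}.
Closure of {B, C, H}: B → A, G applies, adding A, G; C → F, H applies, adding F; G → D applies, adding D. So (B, C, H)⁺ = {A, B, C, D, F, G, H}.
This closure contains every attribute of U1, so U1 ∩ U2 → U1. The join is lossless.

Yes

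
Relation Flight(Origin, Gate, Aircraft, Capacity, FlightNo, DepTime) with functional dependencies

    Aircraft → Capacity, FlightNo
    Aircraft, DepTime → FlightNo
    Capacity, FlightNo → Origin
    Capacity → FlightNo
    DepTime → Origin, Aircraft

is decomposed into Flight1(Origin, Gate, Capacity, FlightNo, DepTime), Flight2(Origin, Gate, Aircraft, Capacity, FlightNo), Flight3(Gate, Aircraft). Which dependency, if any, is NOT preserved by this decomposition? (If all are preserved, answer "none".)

DepTime → Origin, Aircraft

Check DepTime → Origin, Aircraft: no single fragment contains all of {Origin, Aircraft, DepTime}, and the restricted closure of {DepTime} across the fragments never reaches {Origin, Aircraft}.
Aircraft → Capacity, FlightNo is preserved.
Aircraft, DepTime → FlightNo is preserved.
Capacity, FlightNo → Origin is preserved.
Capacity → FlightNo is preserved.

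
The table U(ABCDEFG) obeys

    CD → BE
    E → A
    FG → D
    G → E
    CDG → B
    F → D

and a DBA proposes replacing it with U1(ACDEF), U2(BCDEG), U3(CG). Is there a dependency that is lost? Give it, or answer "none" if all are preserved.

CD → BE lies within U2.
E → A lies within U1.
FG → D: restricted closure across fragments reaches D.
G → E lies within U2.
CDG → B lies within U2.
F → D lies within U1.
Every dependency is enforceable on the fragments, so the decomposition is dependency-preserving.

none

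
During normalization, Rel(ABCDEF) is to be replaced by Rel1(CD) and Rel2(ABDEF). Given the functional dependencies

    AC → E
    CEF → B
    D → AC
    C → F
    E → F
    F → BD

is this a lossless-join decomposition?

Common attributes: Rel1 ∩ Rel2 = {D}.
Closure of {D}: D → AC applies, adding AC; C → F applies, adding F; F → BD applies, adding B; AC → E applies, adding E. So (D)⁺ = {ABCDEF}.
This closure contains every attribute of Rel1, so Rel1 ∩ Rel2 → Rel1. The join is lossless.

Yes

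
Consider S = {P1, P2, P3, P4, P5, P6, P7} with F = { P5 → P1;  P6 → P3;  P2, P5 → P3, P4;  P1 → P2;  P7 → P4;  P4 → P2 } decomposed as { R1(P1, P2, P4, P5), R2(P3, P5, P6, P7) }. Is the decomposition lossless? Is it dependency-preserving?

lossless but not dependency-preserving

Lossless test: (P5)⁺ = {P1, P2, P3, P4, P5}, which contains all of one fragment — lossless.
Dependency preservation: the restricted closure of {P7} across the fragments never reaches {P4}, so P7 → P4 cannot be enforced without a join — not preserved.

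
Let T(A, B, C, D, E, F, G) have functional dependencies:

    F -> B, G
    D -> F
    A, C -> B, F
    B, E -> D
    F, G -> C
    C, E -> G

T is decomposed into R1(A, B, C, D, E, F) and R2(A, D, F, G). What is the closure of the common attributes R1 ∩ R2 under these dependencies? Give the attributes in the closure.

R1 ∩ R2 = {A, D, F}.
F → B, G applies, adding B, G
F, G → C applies, adding C
Closure: {A, B, C, D, F, G}.

A, B, C, D, F, G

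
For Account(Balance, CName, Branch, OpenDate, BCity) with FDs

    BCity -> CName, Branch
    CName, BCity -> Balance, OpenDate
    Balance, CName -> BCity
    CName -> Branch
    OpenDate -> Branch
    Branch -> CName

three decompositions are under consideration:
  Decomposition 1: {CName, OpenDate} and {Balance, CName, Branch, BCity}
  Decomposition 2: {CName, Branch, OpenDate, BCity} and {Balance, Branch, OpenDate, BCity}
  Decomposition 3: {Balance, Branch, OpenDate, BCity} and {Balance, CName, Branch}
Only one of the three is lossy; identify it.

Decomposition 1: common = {CName}, closure = {CName, Branch} → lossy.
Decomposition 2: common = {Branch, OpenDate, BCity}, closure = {Balance, CName, Branch, OpenDate, BCity} → lossless.
Decomposition 3: common = {Balance, Branch}, closure = {Balance, CName, Branch, OpenDate, BCity} → lossless.

Decomposition 1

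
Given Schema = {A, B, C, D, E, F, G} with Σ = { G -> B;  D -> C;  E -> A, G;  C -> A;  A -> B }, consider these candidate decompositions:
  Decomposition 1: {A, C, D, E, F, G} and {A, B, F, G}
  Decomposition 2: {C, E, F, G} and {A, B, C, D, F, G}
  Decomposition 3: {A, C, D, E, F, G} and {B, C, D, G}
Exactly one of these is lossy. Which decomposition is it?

Decomposition 1: common = {A, F, G}, closure = {A, B, F, G} → lossless.
Decomposition 2: common = {C, F, G}, closure = {A, B, C, F, G} → lossy.
Decomposition 3: common = {C, D, G}, closure = {A, B, C, D, G} → lossless.

Decomposition 2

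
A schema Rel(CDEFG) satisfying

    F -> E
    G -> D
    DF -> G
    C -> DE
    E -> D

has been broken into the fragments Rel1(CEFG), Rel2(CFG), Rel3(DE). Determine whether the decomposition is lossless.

Yes

Chase test. Columns are CDEFG; row i has aⱼ where attribute j ∈ Reli, else bᵢⱼ.
Initial tableau (one row per fragment):
  row 1: a1 b12 a3 a4 a5
  row 2: a1 b22 b23 a4 a5
  row 3: b31 a2 a3 b34 b35
Rows 1 and 2 agree on F; apply F→E and equate their E entries.
Rows 1 and 2 agree on G; apply G→D and equate their D entries.
Rows 1 and 3 agree on E; apply E→D and equate their D entries.
Row 1 is now all distinguished symbols — the join is lossless.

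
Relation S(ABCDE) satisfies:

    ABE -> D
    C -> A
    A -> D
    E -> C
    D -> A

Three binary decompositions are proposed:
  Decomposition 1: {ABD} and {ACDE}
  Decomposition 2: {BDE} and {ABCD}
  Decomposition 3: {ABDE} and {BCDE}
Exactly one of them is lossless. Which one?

Decomposition 3

Decomposition 1: common = {AD}, closure = {AD} → lossy.
Decomposition 2: common = {BD}, closure = {ABD} → lossy.
Decomposition 3: common = {BDE}, closure = {ABCDE} → lossless.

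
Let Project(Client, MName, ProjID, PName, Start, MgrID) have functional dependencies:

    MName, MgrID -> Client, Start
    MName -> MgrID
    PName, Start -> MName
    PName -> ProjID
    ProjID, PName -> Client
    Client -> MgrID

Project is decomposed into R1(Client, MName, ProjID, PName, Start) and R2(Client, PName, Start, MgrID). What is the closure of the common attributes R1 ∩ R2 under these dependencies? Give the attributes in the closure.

R1 ∩ R2 = {Client, PName, Start}.
PName, Start → MName applies, adding MName
PName → ProjID applies, adding ProjID
Client → MgrID applies, adding MgrID
Closure: {Client, MName, ProjID, PName, Start, MgrID}.

Client, MName, ProjID, PName, Start, MgrID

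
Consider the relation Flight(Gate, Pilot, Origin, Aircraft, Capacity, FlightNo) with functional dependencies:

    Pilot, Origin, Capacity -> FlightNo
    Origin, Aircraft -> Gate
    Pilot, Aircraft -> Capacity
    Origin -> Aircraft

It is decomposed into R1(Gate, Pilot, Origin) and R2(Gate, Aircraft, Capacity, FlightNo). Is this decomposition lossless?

Common attributes: R1 ∩ R2 = {Gate}.
No dependency enlarges {Gate}, so (Gate)⁺ = {Gate}.
The closure contains neither all of R1 = {Gate, Pilot, Origin} nor all of R2 = {Gate, Aircraft, Capacity, FlightNo}, so the common attributes are not a superkey of either fragment. The join is lossy.

No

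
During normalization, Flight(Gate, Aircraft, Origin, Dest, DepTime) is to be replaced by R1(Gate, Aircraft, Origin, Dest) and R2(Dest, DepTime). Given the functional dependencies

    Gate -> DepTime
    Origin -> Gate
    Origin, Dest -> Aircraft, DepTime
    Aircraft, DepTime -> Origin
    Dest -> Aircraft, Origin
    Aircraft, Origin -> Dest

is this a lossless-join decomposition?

Yes

Common attributes: R1 ∩ R2 = {Dest}.
Closure of {Dest}: Dest → Aircraft, Origin applies, adding Aircraft, Origin; Origin → Gate applies, adding Gate; Origin, Dest → Aircraft, DepTime applies, adding DepTime. So (Dest)⁺ = {Gate, Aircraft, Origin, Dest, DepTime}.
This closure contains every attribute of R1, so R1 ∩ R2 → R1. The join is lossless.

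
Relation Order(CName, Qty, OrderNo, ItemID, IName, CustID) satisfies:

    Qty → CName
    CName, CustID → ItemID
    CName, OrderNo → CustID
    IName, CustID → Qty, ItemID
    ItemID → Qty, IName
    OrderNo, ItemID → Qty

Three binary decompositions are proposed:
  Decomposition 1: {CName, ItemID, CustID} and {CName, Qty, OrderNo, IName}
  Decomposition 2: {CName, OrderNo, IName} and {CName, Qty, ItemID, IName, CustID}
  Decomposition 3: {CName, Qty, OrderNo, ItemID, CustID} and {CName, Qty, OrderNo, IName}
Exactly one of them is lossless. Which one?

Decomposition 1: common = {CName}, closure = {CName} → lossy.
Decomposition 2: common = {CName, IName}, closure = {CName, IName} → lossy.
Decomposition 3: common = {CName, Qty, OrderNo}, closure = {CName, Qty, OrderNo, ItemID, IName, CustID} → lossless.

Decomposition 3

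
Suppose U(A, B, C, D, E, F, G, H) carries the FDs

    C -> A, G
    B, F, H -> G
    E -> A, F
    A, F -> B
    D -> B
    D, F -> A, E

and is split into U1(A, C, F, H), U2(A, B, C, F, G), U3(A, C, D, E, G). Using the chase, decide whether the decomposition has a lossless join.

No

Chase test. Columns are A, B, C, D, E, F, G, H; row i has aⱼ where attribute j ∈ Ui, else bᵢⱼ.
Initial tableau (one row per fragment):
  row 1: a1 b12 a3 b14 b15 a6 b17 a8
  row 2: a1 a2 a3 b24 b25 a6 a7 b28
  row 3: a1 b32 a3 a4 a5 b36 a7 b38
Rows 1 and 2 agree on C; apply C→A, G and equate their A, G entries.
Rows 1 and 2 agree on A, F; apply A, F→B and equate their B entries.
No row becomes fully distinguished — the join is lossy.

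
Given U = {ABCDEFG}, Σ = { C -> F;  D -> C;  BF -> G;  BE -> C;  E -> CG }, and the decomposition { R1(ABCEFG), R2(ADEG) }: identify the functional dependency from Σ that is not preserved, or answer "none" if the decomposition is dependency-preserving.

Check D → C: no single fragment contains all of {CD}, and the restricted closure of {D} across the fragments never reaches {C}.
C → F is preserved.
BF → G is preserved.
BE → C is preserved.
E → CG is preserved.

D -> C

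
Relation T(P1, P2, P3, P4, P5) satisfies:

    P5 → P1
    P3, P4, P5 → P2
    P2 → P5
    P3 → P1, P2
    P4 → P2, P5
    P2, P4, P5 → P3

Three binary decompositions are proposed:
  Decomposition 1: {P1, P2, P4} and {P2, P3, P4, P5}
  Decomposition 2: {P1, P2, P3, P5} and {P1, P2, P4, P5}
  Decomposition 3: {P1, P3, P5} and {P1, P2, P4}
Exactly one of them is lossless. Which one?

Decomposition 1: common = {P2, P4}, closure = {P1, P2, P3, P4, P5} → lossless.
Decomposition 2: common = {P1, P2, P5}, closure = {P1, P2, P5} → lossy.
Decomposition 3: common = {P1}, closure = {P1} → lossy.

Decomposition 1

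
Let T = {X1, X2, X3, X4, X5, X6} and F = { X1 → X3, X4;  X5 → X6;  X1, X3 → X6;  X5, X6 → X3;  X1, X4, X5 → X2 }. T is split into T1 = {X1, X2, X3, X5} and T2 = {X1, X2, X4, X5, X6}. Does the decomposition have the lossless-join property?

Yes

Common attributes: T1 ∩ T2 = {X1, X2, X5}.
Closure of {X1, X2, X5}: X1 → X3, X4 applies, adding X3, X4; X5 → X6 applies, adding X6. So (X1, X2, X5)⁺ = {X1, X2, X3, X4, X5, X6}.
This closure contains every attribute of T1, so T1 ∩ T2 → T1. The join is lossless.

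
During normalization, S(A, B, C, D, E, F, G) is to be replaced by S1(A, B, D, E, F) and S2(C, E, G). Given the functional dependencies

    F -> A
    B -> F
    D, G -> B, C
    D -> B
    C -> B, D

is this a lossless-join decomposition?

Common attributes: S1 ∩ S2 = {E}.
No dependency enlarges {E}, so (E)⁺ = {E}.
The closure contains neither all of S1 = {A, B, D, E, F} nor all of S2 = {C, E, G}, so the common attributes are not a superkey of either fragment. The join is lossy.

No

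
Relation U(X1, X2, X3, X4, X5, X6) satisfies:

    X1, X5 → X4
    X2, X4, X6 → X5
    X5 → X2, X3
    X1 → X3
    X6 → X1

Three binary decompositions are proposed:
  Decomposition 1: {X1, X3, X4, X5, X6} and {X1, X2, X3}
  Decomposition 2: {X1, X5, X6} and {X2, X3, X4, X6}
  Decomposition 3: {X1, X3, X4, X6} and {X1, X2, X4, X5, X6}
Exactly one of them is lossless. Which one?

Decomposition 1: common = {X1, X3}, closure = {X1, X3} → lossy.
Decomposition 2: common = {X6}, closure = {X1, X3, X6} → lossy.
Decomposition 3: common = {X1, X4, X6}, closure = {X1, X3, X4, X6} → lossless.

Decomposition 3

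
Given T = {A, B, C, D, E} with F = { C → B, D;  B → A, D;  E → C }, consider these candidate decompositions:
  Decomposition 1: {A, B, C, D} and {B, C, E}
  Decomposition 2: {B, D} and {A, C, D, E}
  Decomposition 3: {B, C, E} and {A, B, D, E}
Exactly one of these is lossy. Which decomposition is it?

Decomposition 1: common = {B, C}, closure = {A, B, C, D} → lossless.
Decomposition 2: common = {D}, closure = {D} → lossy.
Decomposition 3: common = {B, E}, closure = {A, B, C, D, E} → lossless.

Decomposition 2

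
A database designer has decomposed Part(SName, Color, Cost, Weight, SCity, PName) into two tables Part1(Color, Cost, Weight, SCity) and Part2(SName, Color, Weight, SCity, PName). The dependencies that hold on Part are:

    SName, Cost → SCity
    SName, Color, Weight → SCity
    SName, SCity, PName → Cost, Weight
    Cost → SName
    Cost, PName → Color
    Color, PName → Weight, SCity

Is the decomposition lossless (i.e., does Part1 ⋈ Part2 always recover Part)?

Common attributes: Part1 ∩ Part2 = {Color, Weight, SCity}.
No dependency enlarges {Color, Weight, SCity}, so (Color, Weight, SCity)⁺ = {Color, Weight, SCity}.
The closure contains neither all of Part1 = {Color, Cost, Weight, SCity} nor all of Part2 = {SName, Color, Weight, SCity, PName}, so the common attributes are not a superkey of either fragment. The join is lossy.

No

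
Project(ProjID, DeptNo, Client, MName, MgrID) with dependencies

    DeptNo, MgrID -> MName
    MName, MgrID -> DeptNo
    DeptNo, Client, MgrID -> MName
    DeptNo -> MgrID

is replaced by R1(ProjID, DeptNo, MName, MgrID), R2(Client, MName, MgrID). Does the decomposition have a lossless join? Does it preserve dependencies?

lossy but dependency-preserving

Lossless test: (MName, MgrID)⁺ = {DeptNo, MName, MgrID}, which is a superkey of neither fragment — lossy.
Dependency preservation: DeptNo, Client, MgrID → MName is not contained in any single fragment, but the restricted closure of its left-hand side across the fragments still reaches the right-hand side; the remaining FDs each lie inside some fragment. All dependencies are preserved.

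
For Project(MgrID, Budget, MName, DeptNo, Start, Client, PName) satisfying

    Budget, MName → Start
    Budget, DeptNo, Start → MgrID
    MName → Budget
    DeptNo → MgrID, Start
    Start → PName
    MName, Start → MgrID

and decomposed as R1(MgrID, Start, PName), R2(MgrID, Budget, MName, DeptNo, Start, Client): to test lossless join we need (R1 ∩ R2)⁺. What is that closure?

MgrID, Start, PName

R1 ∩ R2 = {MgrID, Start}.
Start → PName applies, adding PName
Closure: {MgrID, Start, PName}.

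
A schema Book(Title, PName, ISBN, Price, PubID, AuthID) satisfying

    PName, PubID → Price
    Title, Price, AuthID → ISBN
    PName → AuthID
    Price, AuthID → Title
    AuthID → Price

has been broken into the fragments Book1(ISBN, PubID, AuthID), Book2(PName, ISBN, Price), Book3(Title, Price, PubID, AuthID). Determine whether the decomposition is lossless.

No

Chase test. Columns are Title, PName, ISBN, Price, PubID, AuthID; row i has aⱼ where attribute j ∈ Booki, else bᵢⱼ.
Initial tableau (one row per fragment):
  row 1: b11 b12 a3 b14 a5 a6
  row 2: b21 a2 a3 a4 b25 b26
  row 3: a1 b32 b33 a4 a5 a6
Rows 1 and 3 agree on AuthID; apply AuthID→Price and equate their Price entries.
Rows 1 and 3 agree on Price, AuthID; apply Price, AuthID→Title and equate their Title entries.
Rows 1 and 3 agree on Title, Price, AuthID; apply Title, Price, AuthID→ISBN and equate their ISBN entries.
No row becomes fully distinguished — the join is lossy.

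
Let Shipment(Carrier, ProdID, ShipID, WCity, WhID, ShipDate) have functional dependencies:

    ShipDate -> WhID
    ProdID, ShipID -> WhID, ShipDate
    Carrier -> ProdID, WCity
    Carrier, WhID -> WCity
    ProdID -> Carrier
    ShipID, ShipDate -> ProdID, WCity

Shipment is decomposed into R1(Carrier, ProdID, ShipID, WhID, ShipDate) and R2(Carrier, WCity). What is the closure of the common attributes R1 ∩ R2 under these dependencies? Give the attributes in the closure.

R1 ∩ R2 = {Carrier}.
Carrier → ProdID, WCity applies, adding ProdID, WCity
Closure: {Carrier, ProdID, WCity}.

Carrier, ProdID, WCity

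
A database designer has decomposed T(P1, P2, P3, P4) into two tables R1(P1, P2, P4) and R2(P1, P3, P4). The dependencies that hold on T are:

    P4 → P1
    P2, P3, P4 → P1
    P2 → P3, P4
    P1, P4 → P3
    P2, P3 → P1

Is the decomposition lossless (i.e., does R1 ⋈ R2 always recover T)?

Yes

Common attributes: R1 ∩ R2 = {P1, P4}.
Closure of {P1, P4}: P1, P4 → P3 applies, adding P3. So (P1, P4)⁺ = {P1, P3, P4}.
This closure contains every attribute of R2, so R1 ∩ R2 → R2. The join is lossless.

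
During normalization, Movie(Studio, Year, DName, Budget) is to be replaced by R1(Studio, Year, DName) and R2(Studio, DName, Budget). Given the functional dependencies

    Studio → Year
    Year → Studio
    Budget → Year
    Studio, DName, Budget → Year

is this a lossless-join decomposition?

Common attributes: R1 ∩ R2 = {Studio, DName}.
Closure of {Studio, DName}: Studio → Year applies, adding Year. So (Studio, DName)⁺ = {Studio, Year, DName}.
This closure contains every attribute of R1, so R1 ∩ R2 → R1. The join is lossless.

Yes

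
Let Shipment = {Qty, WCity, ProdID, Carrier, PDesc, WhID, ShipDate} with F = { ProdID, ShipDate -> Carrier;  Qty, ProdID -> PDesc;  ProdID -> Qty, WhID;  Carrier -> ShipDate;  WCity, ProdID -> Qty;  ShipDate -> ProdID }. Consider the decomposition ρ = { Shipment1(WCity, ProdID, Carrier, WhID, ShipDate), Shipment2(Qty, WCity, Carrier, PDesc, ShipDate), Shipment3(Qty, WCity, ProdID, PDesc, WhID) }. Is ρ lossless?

Yes

Chase test. Columns are Qty, WCity, ProdID, Carrier, PDesc, WhID, ShipDate; row i has aⱼ where attribute j ∈ Shipmenti, else bᵢⱼ.
Initial tableau (one row per fragment):
  row 1: b11 a2 a3 a4 b15 a6 a7
  row 2: a1 a2 b23 a4 a5 b26 a7
  row 3: a1 a2 a3 b34 a5 a6 b37
Rows 1 and 3 agree on ProdID; apply ProdID→Qty, WhID and equate their Qty, WhID entries.
Rows 1 and 2 agree on ShipDate; apply ShipDate→ProdID and equate their ProdID entries.
Rows 1 and 2 agree on Qty, ProdID; apply Qty, ProdID→PDesc and equate their PDesc entries.
Rows 1 and 2 agree on ProdID; apply ProdID→Qty, WhID and equate their Qty, WhID entries.
Row 1 is now all distinguished symbols — the join is lossless.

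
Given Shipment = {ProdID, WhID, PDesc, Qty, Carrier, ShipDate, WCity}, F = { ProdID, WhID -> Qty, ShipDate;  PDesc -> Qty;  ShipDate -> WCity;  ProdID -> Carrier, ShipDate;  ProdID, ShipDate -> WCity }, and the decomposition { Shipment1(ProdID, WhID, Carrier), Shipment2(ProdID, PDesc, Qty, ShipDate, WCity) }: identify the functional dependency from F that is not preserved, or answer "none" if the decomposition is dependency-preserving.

Check ProdID, WhID → Qty, ShipDate: no single fragment contains all of {ProdID, WhID, Qty, ShipDate}, and the restricted closure of {ProdID, WhID} across the fragments never reaches {Qty, ShipDate}.
PDesc → Qty is preserved.
ShipDate → WCity is preserved.
ProdID → Carrier, ShipDate is preserved.
ProdID, ShipDate → WCity is preserved.

ProdID, WhID -> Qty, ShipDate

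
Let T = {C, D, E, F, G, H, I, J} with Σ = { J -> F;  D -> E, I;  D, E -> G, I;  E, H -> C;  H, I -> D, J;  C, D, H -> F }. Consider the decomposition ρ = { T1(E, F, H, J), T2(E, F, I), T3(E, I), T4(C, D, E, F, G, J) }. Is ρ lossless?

Chase test. Columns are C, D, E, F, G, H, I, J; row i has aⱼ where attribute j ∈ Ti, else bᵢⱼ.
Initial tableau (one row per fragment):
  row 1: b11 b12 a3 a4 b15 a6 b17 a8
  row 2: b21 b22 a3 a4 b25 b26 a7 b28
  row 3: b31 b32 a3 b34 b35 b36 a7 b38
  row 4: a1 a2 a3 a4 a5 b46 b47 a8
No row becomes fully distinguished — the join is lossy.

No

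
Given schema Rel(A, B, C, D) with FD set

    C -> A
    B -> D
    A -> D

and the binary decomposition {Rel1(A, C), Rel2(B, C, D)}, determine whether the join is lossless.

Common attributes: Rel1 ∩ Rel2 = {C}.
Closure of {C}: C → A applies, adding A; A → D applies, adding D. So (C)⁺ = {A, C, D}.
This closure contains every attribute of Rel1, so Rel1 ∩ Rel2 → Rel1. The join is lossless.

Yes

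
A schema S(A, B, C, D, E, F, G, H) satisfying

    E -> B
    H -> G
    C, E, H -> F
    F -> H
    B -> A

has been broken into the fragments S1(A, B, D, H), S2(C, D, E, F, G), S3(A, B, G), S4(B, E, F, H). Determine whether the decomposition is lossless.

Yes

Chase test. Columns are A, B, C, D, E, F, G, H; row i has aⱼ where attribute j ∈ Si, else bᵢⱼ.
Initial tableau (one row per fragment):
  row 1: a1 a2 b13 a4 b15 b16 b17 a8
  row 2: b21 b22 a3 a4 a5 a6 a7 b28
  row 3: a1 a2 b33 b34 b35 b36 a7 b38
  row 4: b41 a2 b43 b44 a5 a6 b47 a8
Rows 2 and 4 agree on E; apply E→B and equate their B entries.
Rows 1 and 4 agree on H; apply H→G and equate their G entries.
Rows 2 and 4 agree on F; apply F→H and equate their H entries.
Rows 1 and 2 agree on B; apply B→A and equate their A entries.
Rows 1 and 4 agree on B; apply B→A and equate their A entries.
Rows 1 and 2 agree on H; apply H→G and equate their G entries.
Row 2 is now all distinguished symbols — the join is lossless.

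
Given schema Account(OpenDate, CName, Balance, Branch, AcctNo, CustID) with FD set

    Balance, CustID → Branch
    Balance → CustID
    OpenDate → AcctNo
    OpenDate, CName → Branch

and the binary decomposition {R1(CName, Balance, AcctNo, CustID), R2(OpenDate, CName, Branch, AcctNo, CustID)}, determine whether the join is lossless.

No

Common attributes: R1 ∩ R2 = {CName, AcctNo, CustID}.
No dependency enlarges {CName, AcctNo, CustID}, so (CName, AcctNo, CustID)⁺ = {CName, AcctNo, CustID}.
The closure contains neither all of R1 = {CName, Balance, AcctNo, CustID} nor all of R2 = {OpenDate, CName, Branch, AcctNo, CustID}, so the common attributes are not a superkey of either fragment. The join is lossy.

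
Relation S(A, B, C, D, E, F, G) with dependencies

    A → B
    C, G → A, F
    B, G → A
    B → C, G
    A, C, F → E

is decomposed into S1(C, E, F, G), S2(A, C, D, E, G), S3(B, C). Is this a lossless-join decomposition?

Chase test. Columns are A, B, C, D, E, F, G; row i has aⱼ where attribute j ∈ Si, else bᵢⱼ.
Initial tableau (one row per fragment):
  row 1: b11 b12 a3 b14 a5 a6 a7
  row 2: a1 b22 a3 a4 a5 b26 a7
  row 3: b31 a2 a3 b34 b35 b36 b37
Rows 1 and 2 agree on C, G; apply C, G→A, F and equate their A, F entries.
Rows 1 and 2 agree on A; apply A→B and equate their B entries.
No row becomes fully distinguished — the join is lossy.

No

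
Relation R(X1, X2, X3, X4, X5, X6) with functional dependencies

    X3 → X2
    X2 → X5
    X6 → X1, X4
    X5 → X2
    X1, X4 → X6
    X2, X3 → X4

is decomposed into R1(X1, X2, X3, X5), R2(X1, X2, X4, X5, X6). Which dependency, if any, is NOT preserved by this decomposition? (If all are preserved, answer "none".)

Check X2, X3 → X4: no single fragment contains all of {X2, X3, X4}, and the restricted closure of {X2, X3} across the fragments never reaches {X4}.
X3 → X2 is preserved.
X2 → X5 is preserved.
X6 → X1, X4 is preserved.
X5 → X2 is preserved.
X1, X4 → X6 is preserved.

X2, X3 → X4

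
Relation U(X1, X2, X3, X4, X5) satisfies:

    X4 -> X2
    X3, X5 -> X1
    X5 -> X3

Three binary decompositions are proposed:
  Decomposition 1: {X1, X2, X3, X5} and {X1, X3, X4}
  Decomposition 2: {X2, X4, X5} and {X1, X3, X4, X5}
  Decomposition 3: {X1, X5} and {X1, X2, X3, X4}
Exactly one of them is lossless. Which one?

Decomposition 1: common = {X1, X3}, closure = {X1, X3} → lossy.
Decomposition 2: common = {X4, X5}, closure = {X1, X2, X3, X4, X5} → lossless.
Decomposition 3: common = {X1}, closure = {X1} → lossy.

Decomposition 2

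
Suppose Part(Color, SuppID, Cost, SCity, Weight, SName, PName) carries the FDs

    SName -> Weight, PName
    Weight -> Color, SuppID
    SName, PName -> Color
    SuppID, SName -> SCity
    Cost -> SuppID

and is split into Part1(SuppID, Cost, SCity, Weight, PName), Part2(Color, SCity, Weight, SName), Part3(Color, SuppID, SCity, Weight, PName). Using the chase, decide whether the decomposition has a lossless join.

Chase test. Columns are Color, SuppID, Cost, SCity, Weight, SName, PName; row i has aⱼ where attribute j ∈ Parti, else bᵢⱼ.
Initial tableau (one row per fragment):
  row 1: b11 a2 a3 a4 a5 b16 a7
  row 2: a1 b22 b23 a4 a5 a6 b27
  row 3: a1 a2 b33 a4 a5 b36 a7
Rows 1 and 2 agree on Weight; apply Weight→Color, SuppID and equate their Color, SuppID entries.
No row becomes fully distinguished — the join is lossy.

No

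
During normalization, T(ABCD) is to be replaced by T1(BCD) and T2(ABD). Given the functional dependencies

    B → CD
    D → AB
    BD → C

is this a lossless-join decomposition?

Common attributes: T1 ∩ T2 = {BD}.
Closure of {BD}: B → CD applies, adding C; D → AB applies, adding A. So (BD)⁺ = {ABCD}.
This closure contains every attribute of T1, so T1 ∩ T2 → T1. The join is lossless.

Yes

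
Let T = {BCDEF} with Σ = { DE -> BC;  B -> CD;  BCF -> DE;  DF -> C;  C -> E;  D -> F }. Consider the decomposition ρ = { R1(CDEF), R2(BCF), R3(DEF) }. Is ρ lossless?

No

Chase test. Columns are BCDEF; row i has aⱼ where attribute j ∈ Ri, else bᵢⱼ.
Initial tableau (one row per fragment):
  row 1: b11 a2 a3 a4 a5
  row 2: a1 a2 b23 b24 a5
  row 3: b31 b32 a3 a4 a5
Rows 1 and 3 agree on DE; apply DE→BC and equate their BC entries.
Rows 1 and 2 agree on C; apply C→E and equate their E entries.
No row becomes fully distinguished — the join is lossy.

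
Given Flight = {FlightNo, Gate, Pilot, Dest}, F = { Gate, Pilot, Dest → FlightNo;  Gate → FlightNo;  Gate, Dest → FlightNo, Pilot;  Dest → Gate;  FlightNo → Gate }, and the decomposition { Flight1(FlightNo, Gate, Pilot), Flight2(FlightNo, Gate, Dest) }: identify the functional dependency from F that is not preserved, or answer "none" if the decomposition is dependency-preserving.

Gate, Dest → FlightNo, Pilot

Check Gate, Dest → FlightNo, Pilot: no single fragment contains all of {FlightNo, Gate, Pilot, Dest}, and the restricted closure of {Gate, Dest} across the fragments never reaches {FlightNo, Pilot}.
Gate, Pilot, Dest → FlightNo is preserved.
Gate → FlightNo is preserved.
Dest → Gate is preserved.
FlightNo → Gate is preserved.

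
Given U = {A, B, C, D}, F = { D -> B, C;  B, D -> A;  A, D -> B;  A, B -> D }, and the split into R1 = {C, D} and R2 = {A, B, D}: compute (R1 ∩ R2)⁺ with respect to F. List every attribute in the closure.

R1 ∩ R2 = {D}.
D → B, C applies, adding B, C
B, D → A applies, adding A
Closure: {A, B, C, D}.

A, B, C, D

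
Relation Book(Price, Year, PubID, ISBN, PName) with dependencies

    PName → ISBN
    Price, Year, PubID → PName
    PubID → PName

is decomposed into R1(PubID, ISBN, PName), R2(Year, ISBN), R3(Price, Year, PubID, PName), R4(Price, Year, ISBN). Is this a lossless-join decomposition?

Chase test. Columns are Price, Year, PubID, ISBN, PName; row i has aⱼ where attribute j ∈ Ri, else bᵢⱼ.
Initial tableau (one row per fragment):
  row 1: b11 b12 a3 a4 a5
  row 2: b21 a2 b23 a4 b25
  row 3: a1 a2 a3 b34 a5
  row 4: a1 a2 b43 a4 b45
Rows 1 and 3 agree on PName; apply PName→ISBN and equate their ISBN entries.
Row 3 is now all distinguished symbols — the join is lossless.

Yes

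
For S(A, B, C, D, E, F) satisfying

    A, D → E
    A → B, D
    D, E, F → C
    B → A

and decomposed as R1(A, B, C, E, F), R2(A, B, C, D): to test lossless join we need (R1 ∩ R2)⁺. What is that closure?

R1 ∩ R2 = {A, B, C}.
A → B, D applies, adding D
A, D → E applies, adding E
Closure: {A, B, C, D, E}.

A, B, C, D, E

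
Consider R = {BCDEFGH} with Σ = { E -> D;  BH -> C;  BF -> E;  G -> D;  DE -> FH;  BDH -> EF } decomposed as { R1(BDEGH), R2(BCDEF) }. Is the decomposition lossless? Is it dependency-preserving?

lossless but not dependency-preserving

Lossless test: (BDE)⁺ = {BCDEFH}, which contains all of one fragment — lossless.
Dependency preservation: the restricted closure of {BH} across the fragments never reaches {C}, so BH → C cannot be enforced without a join — not preserved.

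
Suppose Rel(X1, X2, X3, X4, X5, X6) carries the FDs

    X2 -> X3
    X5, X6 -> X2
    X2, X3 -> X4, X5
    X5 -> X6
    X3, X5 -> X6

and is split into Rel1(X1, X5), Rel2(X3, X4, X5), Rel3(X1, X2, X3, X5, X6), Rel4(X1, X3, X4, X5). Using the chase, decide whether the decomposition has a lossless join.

Chase test. Columns are X1, X2, X3, X4, X5, X6; row i has aⱼ where attribute j ∈ Reli, else bᵢⱼ.
Initial tableau (one row per fragment):
  row 1: a1 b12 b13 b14 a5 b16
  row 2: b21 b22 a3 a4 a5 b26
  row 3: a1 a2 a3 b34 a5 a6
  row 4: a1 b42 a3 a4 a5 b46
Rows 1 and 2 agree on X5; apply X5→X6 and equate their X6 entries.
Rows 1 and 3 agree on X5; apply X5→X6 and equate their X6 entries.
Rows 1 and 4 agree on X5; apply X5→X6 and equate their X6 entries.
Rows 1 and 2 agree on X5, X6; apply X5, X6→X2 and equate their X2 entries.
Rows 1 and 3 agree on X5, X6; apply X5, X6→X2 and equate their X2 entries.
Rows 1 and 4 agree on X5, X6; apply X5, X6→X2 and equate their X2 entries.
Rows 2 and 3 agree on X2, X3; apply X2, X3→X4, X5 and equate their X4, X5 entries.
Rows 1 and 2 agree on X2; apply X2→X3 and equate their X3 entries.
Rows 1 and 2 agree on X2, X3; apply X2, X3→X4, X5 and equate their X4, X5 entries.
Row 1 is now all distinguished symbols — the join is lossless.

Yes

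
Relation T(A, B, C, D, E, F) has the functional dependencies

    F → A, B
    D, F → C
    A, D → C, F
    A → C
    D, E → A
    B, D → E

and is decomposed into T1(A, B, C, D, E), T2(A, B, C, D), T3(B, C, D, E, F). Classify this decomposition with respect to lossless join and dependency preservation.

Lossless test (chase): Rows 1 and 2 agree on A, D; apply A, D→C, F and equate their C, F entries. Rows 1 and 3 agree on D, E; apply D, E→A and equate their A entries. Rows 1 and 2 agree on B, D; apply B, D→E and equate their E entries. Rows 1 and 3 agree on A, D; apply A, D→C, F and equate their C, F entries. Row 1 is now all distinguished symbols — the join is lossless.
Dependency preservation: the restricted closure of {F} across the fragments never reaches {A, B}, so F → A, B cannot be enforced without a join — not preserved.

lossless but not dependency-preserving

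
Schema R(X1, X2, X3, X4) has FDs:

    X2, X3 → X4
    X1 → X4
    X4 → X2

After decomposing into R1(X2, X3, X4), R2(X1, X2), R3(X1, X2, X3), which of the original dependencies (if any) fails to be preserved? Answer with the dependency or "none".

Check X1 → X4: no single fragment contains all of {X1, X4}, and the restricted closure of {X1} across the fragments never reaches {X4}.
X2, X3 → X4 is preserved.
X4 → X2 is preserved.

X1 → X4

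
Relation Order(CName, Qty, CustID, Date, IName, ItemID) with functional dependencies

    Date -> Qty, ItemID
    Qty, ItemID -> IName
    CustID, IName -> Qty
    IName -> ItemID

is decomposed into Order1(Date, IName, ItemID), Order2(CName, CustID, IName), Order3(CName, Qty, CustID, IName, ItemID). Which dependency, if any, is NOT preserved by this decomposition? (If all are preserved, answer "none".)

Check Date → Qty, ItemID: no single fragment contains all of {Qty, Date, ItemID}, and the restricted closure of {Date} across the fragments never reaches {Qty, ItemID}.
Qty, ItemID → IName is preserved.
CustID, IName → Qty is preserved.
IName → ItemID is preserved.

Date -> Qty, ItemID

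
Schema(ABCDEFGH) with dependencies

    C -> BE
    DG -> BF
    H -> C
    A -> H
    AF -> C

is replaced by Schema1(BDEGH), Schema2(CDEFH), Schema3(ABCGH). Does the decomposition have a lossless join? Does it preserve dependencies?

Lossless test (chase): Rows 2 and 3 agree on C; apply C→BE and equate their BE entries. Rows 1 and 2 agree on H; apply H→C and equate their C entries. No row becomes fully distinguished — the join is lossy.
Dependency preservation: the restricted closure of {DG} across the fragments never reaches {BF}, so DG → BF cannot be enforced without a join — not preserved.

lossy and not dependency-preserving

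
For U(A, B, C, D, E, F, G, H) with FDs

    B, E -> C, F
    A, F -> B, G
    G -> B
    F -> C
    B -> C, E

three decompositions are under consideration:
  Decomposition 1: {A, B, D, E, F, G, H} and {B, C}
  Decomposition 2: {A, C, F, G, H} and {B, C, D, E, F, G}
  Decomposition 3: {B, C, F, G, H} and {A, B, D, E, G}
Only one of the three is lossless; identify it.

Decomposition 1

Decomposition 1: common = {B}, closure = {B, C, E, F} → lossless.
Decomposition 2: common = {C, F, G}, closure = {B, C, E, F, G} → lossy.
Decomposition 3: common = {B, G}, closure = {B, C, E, F, G} → lossy.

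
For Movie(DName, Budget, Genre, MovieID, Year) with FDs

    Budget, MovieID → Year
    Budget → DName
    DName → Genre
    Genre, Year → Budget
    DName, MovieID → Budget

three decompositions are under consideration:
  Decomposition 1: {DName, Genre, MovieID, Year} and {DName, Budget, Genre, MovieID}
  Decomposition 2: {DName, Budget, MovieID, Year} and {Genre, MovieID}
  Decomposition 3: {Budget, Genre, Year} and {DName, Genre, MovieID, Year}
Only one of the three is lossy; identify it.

Decomposition 2

Decomposition 1: common = {DName, Genre, MovieID}, closure = {DName, Budget, Genre, MovieID, Year} → lossless.
Decomposition 2: common = {MovieID}, closure = {MovieID} → lossy.
Decomposition 3: common = {Genre, Year}, closure = {DName, Budget, Genre, Year} → lossless.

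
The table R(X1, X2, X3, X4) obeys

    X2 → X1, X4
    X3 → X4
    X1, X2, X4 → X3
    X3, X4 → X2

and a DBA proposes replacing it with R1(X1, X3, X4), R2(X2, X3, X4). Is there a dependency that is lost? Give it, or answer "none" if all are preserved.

X2 → X1, X4: restricted closure across fragments reaches X1, X4.
X3 → X4 lies within R1.
X1, X2, X4 → X3: restricted closure across fragments reaches X3.
X3, X4 → X2 lies within R2.
Every dependency is enforceable on the fragments, so the decomposition is dependency-preserving.

none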